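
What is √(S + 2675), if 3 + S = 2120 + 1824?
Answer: 2*√1654 ≈ 81.339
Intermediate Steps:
S = 3941 (S = -3 + (2120 + 1824) = -3 + 3944 = 3941)
√(S + 2675) = √(3941 + 2675) = √6616 = 2*√1654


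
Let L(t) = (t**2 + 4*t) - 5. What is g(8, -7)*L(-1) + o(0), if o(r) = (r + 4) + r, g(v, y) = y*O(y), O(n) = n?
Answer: -388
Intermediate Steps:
L(t) = -5 + t**2 + 4*t
g(v, y) = y**2 (g(v, y) = y*y = y**2)
o(r) = 4 + 2*r (o(r) = (4 + r) + r = 4 + 2*r)
g(8, -7)*L(-1) + o(0) = (-7)**2*(-5 + (-1)**2 + 4*(-1)) + (4 + 2*0) = 49*(-5 + 1 - 4) + (4 + 0) = 49*(-8) + 4 = -392 + 4 = -388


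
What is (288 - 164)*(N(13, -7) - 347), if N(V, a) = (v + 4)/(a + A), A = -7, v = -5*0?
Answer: -301444/7 ≈ -43063.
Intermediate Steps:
v = 0
N(V, a) = 4/(-7 + a) (N(V, a) = (0 + 4)/(a - 7) = 4/(-7 + a))
(288 - 164)*(N(13, -7) - 347) = (288 - 164)*(4/(-7 - 7) - 347) = 124*(4/(-14) - 347) = 124*(4*(-1/14) - 347) = 124*(-2/7 - 347) = 124*(-2431/7) = -301444/7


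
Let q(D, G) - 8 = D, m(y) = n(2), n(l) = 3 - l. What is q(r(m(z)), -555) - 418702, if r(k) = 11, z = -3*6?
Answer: -418683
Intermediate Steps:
z = -18
m(y) = 1 (m(y) = 3 - 1*2 = 3 - 2 = 1)
q(D, G) = 8 + D
q(r(m(z)), -555) - 418702 = (8 + 11) - 418702 = 19 - 418702 = -418683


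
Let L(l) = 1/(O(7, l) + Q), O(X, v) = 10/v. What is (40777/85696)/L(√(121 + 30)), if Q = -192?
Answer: -122331/1339 + 203885*√151/6470048 ≈ -90.973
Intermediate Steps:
L(l) = 1/(-192 + 10/l) (L(l) = 1/(10/l - 192) = 1/(-192 + 10/l))
(40777/85696)/L(√(121 + 30)) = (40777/85696)/((-√(121 + 30)/(-10 + 192*√(121 + 30)))) = (40777*(1/85696))/((-√151/(-10 + 192*√151))) = 40777*(-√151*(-10 + 192*√151)/151)/85696 = -40777*√151*(-10 + 192*√151)/12940096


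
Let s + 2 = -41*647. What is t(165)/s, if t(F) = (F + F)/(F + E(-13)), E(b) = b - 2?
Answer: -11/132645 ≈ -8.2928e-5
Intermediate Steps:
E(b) = -2 + b
t(F) = 2*F/(-15 + F) (t(F) = (F + F)/(F + (-2 - 13)) = (2*F)/(F - 15) = (2*F)/(-15 + F) = 2*F/(-15 + F))
s = -26529 (s = -2 - 41*647 = -2 - 26527 = -26529)
t(165)/s = (2*165/(-15 + 165))/(-26529) = (2*165/150)*(-1/26529) = (2*165*(1/150))*(-1/26529) = (11/5)*(-1/26529) = -11/132645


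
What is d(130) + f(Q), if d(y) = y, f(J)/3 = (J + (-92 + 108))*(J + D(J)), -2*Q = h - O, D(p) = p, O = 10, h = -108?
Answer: 26680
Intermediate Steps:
Q = 59 (Q = -(-108 - 1*10)/2 = -(-108 - 10)/2 = -1/2*(-118) = 59)
f(J) = 6*J*(16 + J) (f(J) = 3*((J + (-92 + 108))*(J + J)) = 3*((J + 16)*(2*J)) = 3*((16 + J)*(2*J)) = 3*(2*J*(16 + J)) = 6*J*(16 + J))
d(130) + f(Q) = 130 + 6*59*(16 + 59) = 130 + 6*59*75 = 130 + 26550 = 26680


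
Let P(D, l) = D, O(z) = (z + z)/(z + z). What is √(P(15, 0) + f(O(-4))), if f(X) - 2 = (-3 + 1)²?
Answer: √21 ≈ 4.5826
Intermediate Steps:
O(z) = 1 (O(z) = (2*z)/((2*z)) = (2*z)*(1/(2*z)) = 1)
f(X) = 6 (f(X) = 2 + (-3 + 1)² = 2 + (-2)² = 2 + 4 = 6)
√(P(15, 0) + f(O(-4))) = √(15 + 6) = √21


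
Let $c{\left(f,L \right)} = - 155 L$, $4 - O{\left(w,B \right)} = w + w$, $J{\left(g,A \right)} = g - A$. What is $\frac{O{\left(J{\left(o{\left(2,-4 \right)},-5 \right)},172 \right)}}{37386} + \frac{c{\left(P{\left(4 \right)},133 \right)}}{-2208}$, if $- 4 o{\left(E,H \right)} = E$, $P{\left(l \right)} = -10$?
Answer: $\frac{128450225}{13758048} \approx 9.3364$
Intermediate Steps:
$o{\left(E,H \right)} = - \frac{E}{4}$
$O{\left(w,B \right)} = 4 - 2 w$ ($O{\left(w,B \right)} = 4 - \left(w + w\right) = 4 - 2 w$)
$\frac{O{\left(J{\left(o{\left(2,-4 \right)},-5 \right)},172 \right)}}{37386} + \frac{c{\left(P{\left(4 \right)},133 \right)}}{-2208} = \frac{4 - 2 \left(\left(- \frac{1}{4}\right) 2 - -5\right)}{37386} + \frac{\left(-155\right) 133}{-2208} = \left(4 - 2 \left(- \frac{1}{2} + 5\right)\right) \frac{1}{37386} - - \frac{20615}{2208} = \left(4 - 9\right) \frac{1}{37386} + \frac{20615}{2208} = \left(-5\right) \frac{1}{37386} + \frac{20615}{2208} = - \frac{5}{37386} + \frac{20615}{2208} = \frac{128450225}{13758048}$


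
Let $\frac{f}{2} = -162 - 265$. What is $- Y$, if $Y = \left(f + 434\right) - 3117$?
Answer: $3537$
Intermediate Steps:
$f = -854$ ($f = 2 \left(-162 - 265\right) = 2 \left(-427\right) = -854$)
$Y = -3537$ ($Y = \left(-854 + 434\right) - 3117 = -420 - 3117 = -3537$)
$- Y = \left(-1\right) \left(-3537\right) = 3537$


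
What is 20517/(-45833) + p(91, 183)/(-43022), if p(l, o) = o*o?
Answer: -2417583711/1971827326 ≈ -1.2261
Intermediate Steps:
p(l, o) = o²
20517/(-45833) + p(91, 183)/(-43022) = 20517/(-45833) + 183²/(-43022) = 20517*(-1/45833) + 33489*(-1/43022) = -20517/45833 - 33489/43022 = -2417583711/1971827326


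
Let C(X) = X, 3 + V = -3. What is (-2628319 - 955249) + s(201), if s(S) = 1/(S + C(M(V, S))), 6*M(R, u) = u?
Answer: -1680693390/469 ≈ -3.5836e+6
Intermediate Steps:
V = -6 (V = -3 - 3 = -6)
M(R, u) = u/6
s(S) = 6/(7*S) (s(S) = 1/(S + S/6) = 1/(7*S/6) = 6/(7*S))
(-2628319 - 955249) + s(201) = (-2628319 - 955249) + (6/7)/201 = -3583568 + (6/7)*(1/201) = -3583568 + 2/469 = -1680693390/469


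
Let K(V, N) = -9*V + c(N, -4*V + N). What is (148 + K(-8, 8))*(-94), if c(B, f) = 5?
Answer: -21150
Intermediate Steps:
K(V, N) = 5 - 9*V (K(V, N) = -9*V + 5 = 5 - 9*V)
(148 + K(-8, 8))*(-94) = (148 + (5 - 9*(-8)))*(-94) = (148 + (5 + 72))*(-94) = (148 + 77)*(-94) = 225*(-94) = -21150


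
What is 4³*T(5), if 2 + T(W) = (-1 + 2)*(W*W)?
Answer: 1472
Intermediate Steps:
T(W) = -2 + W² (T(W) = -2 + (-1 + 2)*(W*W) = -2 + 1*W² = -2 + W²)
4³*T(5) = 4³*(-2 + 5²) = 64*(-2 + 25) = 64*23 = 1472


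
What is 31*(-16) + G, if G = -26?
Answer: -522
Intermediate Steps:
31*(-16) + G = 31*(-16) - 26 = -496 - 26 = -522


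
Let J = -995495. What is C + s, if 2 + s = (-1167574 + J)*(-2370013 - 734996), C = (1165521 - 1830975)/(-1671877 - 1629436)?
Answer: 22172769317503034201/3301313 ≈ 6.7163e+12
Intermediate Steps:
C = 665454/3301313 (C = -665454/(-3301313) = -665454*(-1/3301313) = 665454/3301313 ≈ 0.20157)
s = 6716348712619 (s = -2 + (-1167574 - 995495)*(-2370013 - 734996) = -2 - 2163069*(-3105009) = -2 + 6716348712621 = 6716348712619)
C + s = 665454/3301313 + 6716348712619 = 22172769317503034201/3301313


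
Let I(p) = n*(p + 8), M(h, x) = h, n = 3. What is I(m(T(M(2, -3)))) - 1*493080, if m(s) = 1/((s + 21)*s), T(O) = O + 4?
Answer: -26625023/54 ≈ -4.9306e+5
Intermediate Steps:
T(O) = 4 + O
m(s) = 1/(s*(21 + s)) (m(s) = 1/((21 + s)*s) = 1/(s*(21 + s)))
I(p) = 24 + 3*p (I(p) = 3*(p + 8) = 3*(8 + p) = 24 + 3*p)
I(m(T(M(2, -3)))) - 1*493080 = (24 + 3*(1/((4 + 2)*(21 + (4 + 2))))) - 1*493080 = (24 + 3*(1/(6*(21 + 6)))) - 493080 = (24 + 3*((⅙)/27)) - 493080 = (24 + 3*((⅙)*(1/27))) - 493080 = (24 + 3*(1/162)) - 493080 = (24 + 1/54) - 493080 = 1297/54 - 493080 = -26625023/54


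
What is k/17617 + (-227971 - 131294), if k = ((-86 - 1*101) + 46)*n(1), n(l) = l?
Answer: -6329171646/17617 ≈ -3.5927e+5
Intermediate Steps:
k = -141 (k = ((-86 - 1*101) + 46)*1 = ((-86 - 101) + 46)*1 = (-187 + 46)*1 = -141*1 = -141)
k/17617 + (-227971 - 131294) = -141/17617 + (-227971 - 131294) = -141*1/17617 - 359265 = -141/17617 - 359265 = -6329171646/17617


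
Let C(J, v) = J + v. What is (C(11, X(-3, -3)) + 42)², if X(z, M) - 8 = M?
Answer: 3364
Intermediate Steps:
X(z, M) = 8 + M
(C(11, X(-3, -3)) + 42)² = ((11 + (8 - 3)) + 42)² = ((11 + 5) + 42)² = (16 + 42)² = 58² = 3364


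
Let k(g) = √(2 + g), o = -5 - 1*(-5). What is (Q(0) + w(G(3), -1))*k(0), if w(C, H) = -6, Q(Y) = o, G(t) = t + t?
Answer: -6*√2 ≈ -8.4853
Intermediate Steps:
o = 0 (o = -5 + 5 = 0)
G(t) = 2*t
Q(Y) = 0
(Q(0) + w(G(3), -1))*k(0) = (0 - 6)*√(2 + 0) = -6*√2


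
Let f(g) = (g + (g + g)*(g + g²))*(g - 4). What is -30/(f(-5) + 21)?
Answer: -5/311 ≈ -0.016077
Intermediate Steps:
f(g) = (-4 + g)*(g + 2*g*(g + g²)) (f(g) = (g + (2*g)*(g + g²))*(-4 + g) = (g + 2*g*(g + g²))*(-4 + g) = (-4 + g)*(g + 2*g*(g + g²)))
-30/(f(-5) + 21) = -30/(-5*(-4 - 7*(-5) - 6*(-5)² + 2*(-5)³) + 21) = -30/(-5*(-4 + 35 - 6*25 + 2*(-125)) + 21) = -30/(-5*(-4 + 35 - 150 - 250) + 21) = -30/(-5*(-369) + 21) = -30/(1845 + 21) = -30/1866 = -30*1/1866 = -5/311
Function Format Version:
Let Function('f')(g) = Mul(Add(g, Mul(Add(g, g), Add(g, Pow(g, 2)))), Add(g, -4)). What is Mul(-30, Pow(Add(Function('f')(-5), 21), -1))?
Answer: Rational(-5, 311) ≈ -0.016077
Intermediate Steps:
Function('f')(g) = Mul(Add(-4, g), Add(g, Mul(2, g, Add(g, Pow(g, 2))))) (Function('f')(g) = Mul(Add(g, Mul(Mul(2, g), Add(g, Pow(g, 2)))), Add(-4, g)) = Mul(Add(g, Mul(2, g, Add(g, Pow(g, 2)))), Add(-4, g)) = Mul(Add(-4, g), Add(g, Mul(2, g, Add(g, Pow(g, 2))))))
Mul(-30, Pow(Add(Function('f')(-5), 21), -1)) = Mul(-30, Pow(Add(Mul(-5, Add(-4, Mul(-7, -5), Mul(-6, Pow(-5, 2)), Mul(2, Pow(-5, 3)))), 21), -1)) = Mul(-30, Pow(Add(Mul(-5, Add(-4, 35, Mul(-6, 25), Mul(2, -125))), 21), -1)) = Mul(-30, Pow(Add(Mul(-5, Add(-4, 35, -150, -250)), 21), -1)) = Mul(-30, Pow(Add(Mul(-5, -369), 21), -1)) = Mul(-30, Pow(Add(1845, 21), -1)) = Mul(-30, Pow(1866, -1)) = Mul(-30, Rational(1, 1866)) = Rational(-5, 311)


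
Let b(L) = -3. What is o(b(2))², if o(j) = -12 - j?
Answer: 81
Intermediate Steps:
o(b(2))² = (-12 - 1*(-3))² = (-12 + 3)² = (-9)² = 81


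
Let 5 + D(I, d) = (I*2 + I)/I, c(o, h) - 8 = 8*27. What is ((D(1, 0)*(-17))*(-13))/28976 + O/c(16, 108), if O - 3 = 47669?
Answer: 21581951/101416 ≈ 212.81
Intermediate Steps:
O = 47672 (O = 3 + 47669 = 47672)
c(o, h) = 224 (c(o, h) = 8 + 8*27 = 8 + 216 = 224)
D(I, d) = -2 (D(I, d) = -5 + (I*2 + I)/I = -5 + (2*I + I)/I = -5 + (3*I)/I = -5 + 3 = -2)
((D(1, 0)*(-17))*(-13))/28976 + O/c(16, 108) = (-2*(-17)*(-13))/28976 + 47672/224 = (34*(-13))*(1/28976) + 47672*(1/224) = -442*1/28976 + 5959/28 = -221/14488 + 5959/28 = 21581951/101416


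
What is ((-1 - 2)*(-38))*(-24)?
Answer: -2736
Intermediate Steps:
((-1 - 2)*(-38))*(-24) = -3*(-38)*(-24) = 114*(-24) = -2736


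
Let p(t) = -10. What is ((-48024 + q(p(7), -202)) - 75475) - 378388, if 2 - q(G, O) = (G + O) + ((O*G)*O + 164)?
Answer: -93797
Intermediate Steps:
q(G, O) = -162 - G - O - G*O**2 (q(G, O) = 2 - ((G + O) + ((O*G)*O + 164)) = 2 - ((G + O) + ((G*O)*O + 164)) = 2 - ((G + O) + (G*O**2 + 164)) = 2 - ((G + O) + (164 + G*O**2)) = 2 - (164 + G + O + G*O**2) = 2 + (-164 - G - O - G*O**2) = -162 - G - O - G*O**2)
((-48024 + q(p(7), -202)) - 75475) - 378388 = ((-48024 + (-162 - 1*(-10) - 1*(-202) - 1*(-10)*(-202)**2)) - 75475) - 378388 = ((-48024 + (-162 + 10 + 202 - 1*(-10)*40804)) - 75475) - 378388 = ((-48024 + (-162 + 10 + 202 + 408040)) - 75475) - 378388 = ((-48024 + 408090) - 75475) - 378388 = (360066 - 75475) - 378388 = 284591 - 378388 = -93797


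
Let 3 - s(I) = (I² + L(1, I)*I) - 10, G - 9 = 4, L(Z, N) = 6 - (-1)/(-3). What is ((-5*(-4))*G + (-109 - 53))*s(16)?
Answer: -98098/3 ≈ -32699.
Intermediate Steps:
L(Z, N) = 17/3 (L(Z, N) = 6 - (-1)*(-1)/3 = 6 - 1*⅓ = 6 - ⅓ = 17/3)
G = 13 (G = 9 + 4 = 13)
s(I) = 13 - I² - 17*I/3 (s(I) = 3 - ((I² + 17*I/3) - 10) = 3 - (-10 + I² + 17*I/3) = 3 + (10 - I² - 17*I/3) = 13 - I² - 17*I/3)
((-5*(-4))*G + (-109 - 53))*s(16) = (-5*(-4)*13 + (-109 - 53))*(13 - 1*16² - 17/3*16) = (20*13 - 162)*(13 - 1*256 - 272/3) = (260 - 162)*(13 - 256 - 272/3) = 98*(-1001/3) = -98098/3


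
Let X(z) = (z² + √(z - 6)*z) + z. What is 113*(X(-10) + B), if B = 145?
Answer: 26555 - 4520*I ≈ 26555.0 - 4520.0*I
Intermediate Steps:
X(z) = z + z² + z*√(-6 + z) (X(z) = (z² + √(-6 + z)*z) + z = (z² + z*√(-6 + z)) + z = z + z² + z*√(-6 + z))
113*(X(-10) + B) = 113*(-10*(1 - 10 + √(-6 - 10)) + 145) = 113*(-10*(1 - 10 + √(-16)) + 145) = 113*(-10*(1 - 10 + 4*I) + 145) = 113*(-10*(-9 + 4*I) + 145) = 113*((90 - 40*I) + 145) = 113*(235 - 40*I) = 26555 - 4520*I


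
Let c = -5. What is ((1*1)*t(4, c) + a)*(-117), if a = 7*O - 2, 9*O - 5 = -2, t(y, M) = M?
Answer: 546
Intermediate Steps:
O = 1/3 (O = 5/9 + (1/9)*(-2) = 5/9 - 2/9 = 1/3 ≈ 0.33333)
a = 1/3 (a = 7*(1/3) - 2 = 7/3 - 2 = 1/3 ≈ 0.33333)
((1*1)*t(4, c) + a)*(-117) = ((1*1)*(-5) + 1/3)*(-117) = (1*(-5) + 1/3)*(-117) = (-5 + 1/3)*(-117) = -14/3*(-117) = 546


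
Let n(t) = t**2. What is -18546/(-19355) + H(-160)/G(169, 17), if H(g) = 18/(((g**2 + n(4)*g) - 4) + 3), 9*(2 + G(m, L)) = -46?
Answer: 13671433653/14269435040 ≈ 0.95809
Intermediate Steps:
G(m, L) = -64/9 (G(m, L) = -2 + (1/9)*(-46) = -2 - 46/9 = -64/9)
H(g) = 18/(-1 + g**2 + 16*g) (H(g) = 18/(((g**2 + 4**2*g) - 4) + 3) = 18/(((g**2 + 16*g) - 4) + 3) = 18/((-4 + g**2 + 16*g) + 3) = 18/(-1 + g**2 + 16*g))
-18546/(-19355) + H(-160)/G(169, 17) = -18546/(-19355) + (18/(-1 + (-160)**2 + 16*(-160)))/(-64/9) = -18546*(-1/19355) + (18/(-1 + 25600 - 2560))*(-9/64) = 18546/19355 + (18/23039)*(-9/64) = 18546/19355 - 81/737248 = 13671433653/14269435040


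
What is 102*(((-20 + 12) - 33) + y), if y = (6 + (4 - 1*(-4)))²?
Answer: 15810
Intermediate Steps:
y = 196 (y = (6 + (4 + 4))² = (6 + 8)² = 14² = 196)
102*(((-20 + 12) - 33) + y) = 102*(((-20 + 12) - 33) + 196) = 102*((-8 - 33) + 196) = 102*(-41 + 196) = 102*155 = 15810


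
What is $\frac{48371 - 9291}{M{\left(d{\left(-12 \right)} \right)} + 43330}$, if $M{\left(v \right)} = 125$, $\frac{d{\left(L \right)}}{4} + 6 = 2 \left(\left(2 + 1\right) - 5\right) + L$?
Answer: $\frac{7816}{8691} \approx 0.89932$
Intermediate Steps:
$d{\left(L \right)} = -40 + 4 L$ ($d{\left(L \right)} = -24 + 4 \left(2 \left(\left(2 + 1\right) - 5\right) + L\right) = -24 + 4 \left(2 \left(3 - 5\right) + L\right) = -24 + 4 \left(2 \left(-2\right) + L\right) = -24 + 4 \left(-4 + L\right) = -24 + \left(-16 + 4 L\right) = -40 + 4 L$)
$\frac{48371 - 9291}{M{\left(d{\left(-12 \right)} \right)} + 43330} = \frac{48371 - 9291}{125 + 43330} = \frac{48371 - 9291}{43455} = 39080 \cdot \frac{1}{43455} = \frac{7816}{8691}$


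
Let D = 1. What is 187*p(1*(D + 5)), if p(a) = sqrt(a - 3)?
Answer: 187*sqrt(3) ≈ 323.89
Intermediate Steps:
p(a) = sqrt(-3 + a)
187*p(1*(D + 5)) = 187*sqrt(-3 + 1*(1 + 5)) = 187*sqrt(-3 + 1*6) = 187*sqrt(-3 + 6) = 187*sqrt(3)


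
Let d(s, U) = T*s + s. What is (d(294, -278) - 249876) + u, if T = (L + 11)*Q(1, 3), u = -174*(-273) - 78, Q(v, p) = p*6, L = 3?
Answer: -128070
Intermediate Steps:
Q(v, p) = 6*p
u = 47424 (u = 47502 - 78 = 47424)
T = 252 (T = (3 + 11)*(6*3) = 14*18 = 252)
d(s, U) = 253*s (d(s, U) = 252*s + s = 253*s)
(d(294, -278) - 249876) + u = (253*294 - 249876) + 47424 = (74382 - 249876) + 47424 = -175494 + 47424 = -128070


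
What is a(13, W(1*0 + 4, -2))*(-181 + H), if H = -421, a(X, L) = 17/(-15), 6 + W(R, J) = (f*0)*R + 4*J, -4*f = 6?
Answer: 10234/15 ≈ 682.27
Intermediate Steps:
f = -3/2 (f = -¼*6 = -3/2 ≈ -1.5000)
W(R, J) = -6 + 4*J (W(R, J) = -6 + ((-3/2*0)*R + 4*J) = -6 + (0*R + 4*J) = -6 + (0 + 4*J) = -6 + 4*J)
a(X, L) = -17/15 (a(X, L) = 17*(-1/15) = -17/15)
a(13, W(1*0 + 4, -2))*(-181 + H) = -17*(-181 - 421)/15 = -17/15*(-602) = 10234/15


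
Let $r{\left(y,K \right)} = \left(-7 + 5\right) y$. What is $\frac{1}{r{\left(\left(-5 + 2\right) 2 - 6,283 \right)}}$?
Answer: $\frac{1}{24} \approx 0.041667$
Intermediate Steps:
$r{\left(y,K \right)} = - 2 y$
$\frac{1}{r{\left(\left(-5 + 2\right) 2 - 6,283 \right)}} = \frac{1}{\left(-2\right) \left(\left(-5 + 2\right) 2 - 6\right)} = \frac{1}{\left(-2\right) \left(\left(-3\right) 2 - 6\right)} = \frac{1}{\left(-2\right) \left(-6 - 6\right)} = \frac{1}{\left(-2\right) \left(-12\right)} = \frac{1}{24}$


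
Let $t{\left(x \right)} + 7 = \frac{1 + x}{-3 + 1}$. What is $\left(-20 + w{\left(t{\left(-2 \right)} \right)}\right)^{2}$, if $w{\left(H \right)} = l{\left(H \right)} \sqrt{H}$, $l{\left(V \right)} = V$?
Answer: $\frac{1003}{8} + 130 i \sqrt{26} \approx 125.38 + 662.87 i$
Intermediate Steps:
$t{\left(x \right)} = - \frac{15}{2} - \frac{x}{2}$ ($t{\left(x \right)} = -7 + \frac{1 + x}{-3 + 1} = -7 + \frac{1 + x}{-2} = -7 + \left(1 + x\right) \left(- \frac{1}{2}\right) = -7 - \left(\frac{1}{2} + \frac{x}{2}\right) = - \frac{15}{2} - \frac{x}{2}$)
$w{\left(H \right)} = H^{\frac{3}{2}}$ ($w{\left(H \right)} = H \sqrt{H} = H^{\frac{3}{2}}$)
$\left(-20 + w{\left(t{\left(-2 \right)} \right)}\right)^{2} = \left(-20 + \left(- \frac{15}{2} - -1\right)^{\frac{3}{2}}\right)^{2} = \left(-20 + \left(- \frac{15}{2} + 1\right)^{\frac{3}{2}}\right)^{2} = \left(-20 + \left(- \frac{13}{2}\right)^{\frac{3}{2}}\right)^{2} = \left(-20 - \frac{13 i \sqrt{26}}{4}\right)^{2}$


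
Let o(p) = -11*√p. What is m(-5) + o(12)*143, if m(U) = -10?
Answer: -10 - 3146*√3 ≈ -5459.0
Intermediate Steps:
m(-5) + o(12)*143 = -10 - 22*√3*143 = -10 - 3146*√3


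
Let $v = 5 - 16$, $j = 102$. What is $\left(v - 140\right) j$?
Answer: $-15402$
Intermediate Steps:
$v = -11$ ($v = 5 - 16 = -11$)
$\left(v - 140\right) j = \left(-11 - 140\right) 102 = \left(-151\right) 102 = -15402$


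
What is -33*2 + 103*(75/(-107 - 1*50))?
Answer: -18087/157 ≈ -115.20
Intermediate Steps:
-33*2 + 103*(75/(-107 - 1*50)) = -66 + 103*(75/(-107 - 50)) = -66 + 103*(75/(-157)) = -66 + 103*(75*(-1/157)) = -66 + 103*(-75/157) = -66 - 7725/157 = -18087/157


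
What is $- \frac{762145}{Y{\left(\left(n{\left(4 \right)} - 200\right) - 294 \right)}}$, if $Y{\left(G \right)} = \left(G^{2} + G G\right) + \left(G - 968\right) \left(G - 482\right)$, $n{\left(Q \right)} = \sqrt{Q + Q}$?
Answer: $- \frac{45609805380}{114596867903} - \frac{1682054015 \sqrt{2}}{916774943224} \approx -0.4006$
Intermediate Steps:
$n{\left(Q \right)} = \sqrt{2} \sqrt{Q}$ ($n{\left(Q \right)} = \sqrt{2 Q} = \sqrt{2} \sqrt{Q}$)
$Y{\left(G \right)} = 2 G^{2} + \left(-968 + G\right) \left(-482 + G\right)$ ($Y{\left(G \right)} = \left(G^{2} + G^{2}\right) + \left(-968 + G\right) \left(-482 + G\right) = 2 G^{2} + \left(-968 + G\right) \left(-482 + G\right)$)
$- \frac{762145}{Y{\left(\left(n{\left(4 \right)} - 200\right) - 294 \right)}} = - \frac{762145}{466576 - 1450 \left(\left(\sqrt{2} \sqrt{4} - 200\right) - 294\right) + 3 \left(\left(\sqrt{2} \sqrt{4} - 200\right) - 294\right)^{2}} = - \frac{762145}{466576 - 1450 \left(\left(\sqrt{2} \cdot 2 - 200\right) - 294\right) + 3 \left(\left(\sqrt{2} \cdot 2 - 200\right) - 294\right)^{2}} = - \frac{762145}{466576 - 1450 \left(\left(2 \sqrt{2} - 200\right) - 294\right) + 3 \left(\left(2 \sqrt{2} - 200\right) - 294\right)^{2}} = - \frac{762145}{466576 - 1450 \left(\left(-200 + 2 \sqrt{2}\right) - 294\right) + 3 \left(\left(-200 + 2 \sqrt{2}\right) - 294\right)^{2}} = - \frac{762145}{466576 - 1450 \left(-494 + 2 \sqrt{2}\right) + 3 \left(-494 + 2 \sqrt{2}\right)^{2}} = - \frac{762145}{466576 + \left(716300 - 2900 \sqrt{2}\right) + 3 \left(-494 + 2 \sqrt{2}\right)^{2}} = - \frac{762145}{1182876 - 2900 \sqrt{2} + 3 \left(-494 + 2 \sqrt{2}\right)^{2}}$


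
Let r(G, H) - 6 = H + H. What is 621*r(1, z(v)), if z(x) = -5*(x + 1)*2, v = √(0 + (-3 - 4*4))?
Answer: -8694 - 12420*I*√19 ≈ -8694.0 - 54138.0*I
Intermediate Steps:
v = I*√19 (v = √(0 + (-3 - 16)) = √(0 - 19) = √(-19) = I*√19 ≈ 4.3589*I)
z(x) = -10 - 10*x (z(x) = -5*(1 + x)*2 = (-5 - 5*x)*2 = -10 - 10*x)
r(G, H) = 6 + 2*H (r(G, H) = 6 + (H + H) = 6 + 2*H)
621*r(1, z(v)) = 621*(6 + 2*(-10 - 10*I*√19)) = 621*(6 + (-20 - 20*I*√19)) = 621*(-14 - 20*I*√19) = -8694 - 12420*I*√19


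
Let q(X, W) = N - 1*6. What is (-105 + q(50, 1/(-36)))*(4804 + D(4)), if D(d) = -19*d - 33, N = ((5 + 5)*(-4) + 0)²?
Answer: 6990855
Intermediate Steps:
N = 1600 (N = (10*(-4) + 0)² = (-40 + 0)² = (-40)² = 1600)
q(X, W) = 1594 (q(X, W) = 1600 - 1*6 = 1600 - 6 = 1594)
D(d) = -33 - 19*d
(-105 + q(50, 1/(-36)))*(4804 + D(4)) = (-105 + 1594)*(4804 + (-33 - 19*4)) = 1489*(4804 + (-33 - 76)) = 1489*(4804 - 109) = 1489*4695 = 6990855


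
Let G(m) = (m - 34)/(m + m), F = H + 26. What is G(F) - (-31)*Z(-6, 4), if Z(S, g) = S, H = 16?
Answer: -3904/21 ≈ -185.90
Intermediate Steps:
F = 42 (F = 16 + 26 = 42)
G(m) = (-34 + m)/(2*m) (G(m) = (-34 + m)/((2*m)) = (-34 + m)*(1/(2*m)) = (-34 + m)/(2*m))
G(F) - (-31)*Z(-6, 4) = (1/2)*(-34 + 42)/42 - (-31)*(-6) = (1/2)*(1/42)*8 - 1*186 = 2/21 - 186 = -3904/21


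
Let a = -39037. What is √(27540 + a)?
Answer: I*√11497 ≈ 107.22*I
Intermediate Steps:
√(27540 + a) = √(27540 - 39037) = √(-11497) = I*√11497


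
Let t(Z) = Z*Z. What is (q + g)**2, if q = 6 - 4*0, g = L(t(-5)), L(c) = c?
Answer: 961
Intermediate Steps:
t(Z) = Z**2
g = 25 (g = (-5)**2 = 25)
q = 6 (q = 6 + 0 = 6)
(q + g)**2 = (6 + 25)**2 = 31**2 = 961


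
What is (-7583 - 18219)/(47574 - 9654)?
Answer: -12901/18960 ≈ -0.68043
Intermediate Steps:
(-7583 - 18219)/(47574 - 9654) = -25802/37920 = -25802*1/37920 = -12901/18960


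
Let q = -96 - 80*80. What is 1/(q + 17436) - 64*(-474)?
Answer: 331875841/10940 ≈ 30336.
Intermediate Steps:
q = -6496 (q = -96 - 6400 = -6496)
1/(q + 17436) - 64*(-474) = 1/(-6496 + 17436) - 64*(-474) = 1/10940 - 1*(-30336) = 1/10940 + 30336 = 331875841/10940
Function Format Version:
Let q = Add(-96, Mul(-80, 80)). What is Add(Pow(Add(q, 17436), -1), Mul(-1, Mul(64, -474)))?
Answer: Rational(331875841, 10940) ≈ 30336.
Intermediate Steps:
q = -6496 (q = Add(-96, -6400) = -6496)
Add(Pow(Add(q, 17436), -1), Mul(-1, Mul(64, -474))) = Add(Pow(Add(-6496, 17436), -1), Mul(-1, Mul(64, -474))) = Add(Pow(10940, -1), Mul(-1, -30336)) = Add(Rational(1, 10940), 30336) = Rational(331875841, 10940)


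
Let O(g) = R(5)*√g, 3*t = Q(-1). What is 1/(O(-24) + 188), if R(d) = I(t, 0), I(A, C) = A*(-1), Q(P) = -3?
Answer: 47/8842 - I*√6/17684 ≈ 0.0053155 - 0.00013851*I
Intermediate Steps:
t = -1 (t = (⅓)*(-3) = -1)
I(A, C) = -A
R(d) = 1 (R(d) = -1*(-1) = 1)
O(g) = √g (O(g) = 1*√g = √g)
1/(O(-24) + 188) = 1/(√(-24) + 188) = 1/(2*I*√6 + 188) = 1/(188 + 2*I*√6)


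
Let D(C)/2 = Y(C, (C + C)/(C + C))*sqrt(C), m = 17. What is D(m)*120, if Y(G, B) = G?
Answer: 4080*sqrt(17) ≈ 16822.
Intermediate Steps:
D(C) = 2*C**(3/2) (D(C) = 2*(C*sqrt(C)) = 2*C**(3/2))
D(m)*120 = (2*17**(3/2))*120 = (2*(17*sqrt(17)))*120 = (34*sqrt(17))*120 = 4080*sqrt(17)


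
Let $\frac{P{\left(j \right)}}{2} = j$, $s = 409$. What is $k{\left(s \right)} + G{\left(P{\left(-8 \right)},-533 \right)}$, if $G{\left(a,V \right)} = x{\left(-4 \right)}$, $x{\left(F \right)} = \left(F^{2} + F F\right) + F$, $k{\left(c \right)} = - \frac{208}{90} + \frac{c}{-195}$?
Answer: $\frac{13801}{585} \approx 23.591$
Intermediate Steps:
$k{\left(c \right)} = - \frac{104}{45} - \frac{c}{195}$ ($k{\left(c \right)} = \left(-208\right) \frac{1}{90} + c \left(- \frac{1}{195}\right) = - \frac{104}{45} - \frac{c}{195}$)
$P{\left(j \right)} = 2 j$
$x{\left(F \right)} = F + 2 F^{2}$ ($x{\left(F \right)} = \left(F^{2} + F^{2}\right) + F = 2 F^{2} + F = F + 2 F^{2}$)
$G{\left(a,V \right)} = 28$ ($G{\left(a,V \right)} = - 4 \left(1 + 2 \left(-4\right)\right) = - 4 \left(1 - 8\right) = \left(-4\right) \left(-7\right) = 28$)
$k{\left(s \right)} + G{\left(P{\left(-8 \right)},-533 \right)} = \left(- \frac{104}{45} - \frac{409}{195}\right) + 28 = - \frac{2579}{585} + 28 = \frac{13801}{585}$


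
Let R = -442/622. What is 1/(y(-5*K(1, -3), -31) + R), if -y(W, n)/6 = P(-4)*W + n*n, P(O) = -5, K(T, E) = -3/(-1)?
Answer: -311/1933397 ≈ -0.00016086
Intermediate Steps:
K(T, E) = 3 (K(T, E) = -3*(-1) = 3)
y(W, n) = -6*n² + 30*W (y(W, n) = -6*(-5*W + n*n) = -6*(-5*W + n²) = -6*(n² - 5*W) = -6*n² + 30*W)
R = -221/311 (R = -442*1/622 = -221/311 ≈ -0.71061)
1/(y(-5*K(1, -3), -31) + R) = 1/((-6*(-31)² + 30*(-5*3)) - 221/311) = 1/((-6*961 + 30*(-15)) - 221/311) = 1/((-5766 - 450) - 221/311) = 1/(-6216 - 221/311) = 1/(-1933397/311) = -311/1933397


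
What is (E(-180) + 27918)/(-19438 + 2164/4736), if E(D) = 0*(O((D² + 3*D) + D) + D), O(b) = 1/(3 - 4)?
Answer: -33054912/23014051 ≈ -1.4363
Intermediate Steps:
O(b) = -1 (O(b) = 1/(-1) = -1)
E(D) = 0 (E(D) = 0*(-1 + D) = 0)
(E(-180) + 27918)/(-19438 + 2164/4736) = (0 + 27918)/(-19438 + 2164/4736) = 27918/(-19438 + 2164*(1/4736)) = 27918/(-19438 + 541/1184) = 27918/(-23014051/1184) = 27918*(-1184/23014051) = -33054912/23014051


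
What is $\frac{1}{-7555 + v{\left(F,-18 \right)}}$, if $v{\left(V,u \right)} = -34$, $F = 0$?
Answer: $- \frac{1}{7589} \approx -0.00013177$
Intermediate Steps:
$\frac{1}{-7555 + v{\left(F,-18 \right)}} = \frac{1}{-7555 - 34} = \frac{1}{-7589} = - \frac{1}{7589}$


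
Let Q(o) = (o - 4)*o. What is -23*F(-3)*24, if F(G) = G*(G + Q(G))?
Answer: 29808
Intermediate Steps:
Q(o) = o*(-4 + o) (Q(o) = (-4 + o)*o = o*(-4 + o))
F(G) = G*(G + G*(-4 + G))
-23*F(-3)*24 = -23*(-3)²*(-3 - 3)*24 = -207*(-6)*24 = -23*(-54)*24 = 1242*24 = 29808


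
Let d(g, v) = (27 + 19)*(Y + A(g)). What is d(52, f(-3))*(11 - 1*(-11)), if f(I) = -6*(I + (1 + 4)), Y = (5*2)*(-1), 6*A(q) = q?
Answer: -4048/3 ≈ -1349.3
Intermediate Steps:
A(q) = q/6
Y = -10 (Y = 10*(-1) = -10)
f(I) = -30 - 6*I (f(I) = -6*(I + 5) = -6*(5 + I) = -30 - 6*I)
d(g, v) = -460 + 23*g/3 (d(g, v) = (27 + 19)*(-10 + g/6) = 46*(-10 + g/6) = -460 + 23*g/3)
d(52, f(-3))*(11 - 1*(-11)) = (-460 + (23/3)*52)*(11 - 1*(-11)) = (-460 + 1196/3)*(11 + 11) = -184/3*22 = -4048/3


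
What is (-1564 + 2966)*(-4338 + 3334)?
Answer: -1407608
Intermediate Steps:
(-1564 + 2966)*(-4338 + 3334) = 1402*(-1004) = -1407608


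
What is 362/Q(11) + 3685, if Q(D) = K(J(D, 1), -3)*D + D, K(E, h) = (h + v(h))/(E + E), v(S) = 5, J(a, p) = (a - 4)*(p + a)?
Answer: 3475883/935 ≈ 3717.5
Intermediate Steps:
J(a, p) = (-4 + a)*(a + p)
K(E, h) = (5 + h)/(2*E) (K(E, h) = (h + 5)/(E + E) = (5 + h)/((2*E)) = (5 + h)*(1/(2*E)) = (5 + h)/(2*E))
Q(D) = D + D/(-4 + D² - 3*D) (Q(D) = ((5 - 3)/(2*(D² - 4*D - 4*1 + D*1)))*D + D = ((½)*2/(D² - 4*D - 4 + D))*D + D = ((½)*2/(-4 + D² - 3*D))*D + D = D/(-4 + D² - 3*D) + D = D + D/(-4 + D² - 3*D))
362/Q(11) + 3685 = 362/((11*(-3 + 11² - 3*11)/(-4 + 11² - 3*11))) + 3685 = 362/((11*(-3 + 121 - 33)/(-4 + 121 - 33))) + 3685 = 362/((11*85/84)) + 3685 = 362/((11*(1/84)*85)) + 3685 = 362/(935/84) + 3685 = 362*(84/935) + 3685 = 30408/935 + 3685 = 3475883/935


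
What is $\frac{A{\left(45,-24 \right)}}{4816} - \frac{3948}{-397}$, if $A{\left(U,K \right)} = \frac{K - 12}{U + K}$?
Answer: $\frac{33272553}{3345916} \approx 9.9442$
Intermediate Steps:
$A{\left(U,K \right)} = \frac{-12 + K}{K + U}$
$\frac{A{\left(45,-24 \right)}}{4816} - \frac{3948}{-397} = \frac{\frac{1}{-24 + 45} \left(-12 - 24\right)}{4816} - \frac{3948}{-397} = \frac{1}{21} \left(-36\right) \frac{1}{4816} - - \frac{3948}{397} = \frac{1}{21} \left(-36\right) \frac{1}{4816} + \frac{3948}{397} = \left(- \frac{12}{7}\right) \frac{1}{4816} + \frac{3948}{397} = - \frac{3}{8428} + \frac{3948}{397} = \frac{33272553}{3345916}$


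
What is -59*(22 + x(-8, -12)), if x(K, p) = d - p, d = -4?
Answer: -1770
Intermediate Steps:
x(K, p) = -4 - p
-59*(22 + x(-8, -12)) = -59*(22 + (-4 - 1*(-12))) = -59*(22 + (-4 + 12)) = -59*(22 + 8) = -59*30 = -1770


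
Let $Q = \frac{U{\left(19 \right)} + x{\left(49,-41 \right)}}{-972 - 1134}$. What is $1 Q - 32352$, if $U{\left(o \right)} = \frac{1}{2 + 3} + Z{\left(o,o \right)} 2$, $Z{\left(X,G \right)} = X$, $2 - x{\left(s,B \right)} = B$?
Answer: $- \frac{170333483}{5265} \approx -32352.0$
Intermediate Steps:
$x{\left(s,B \right)} = 2 - B$
$U{\left(o \right)} = \frac{1}{5} + 2 o$ ($U{\left(o \right)} = \frac{1}{2 + 3} + o 2 = \frac{1}{5} + 2 o$)
$Q = - \frac{203}{5265}$ ($Q = \frac{\left(\frac{1}{5} + 2 \cdot 19\right) + \left(2 - -41\right)}{-972 - 1134} = \frac{\left(\frac{1}{5} + 38\right) + \left(2 + 41\right)}{-2106} = \left(\frac{191}{5} + 43\right) \left(- \frac{1}{2106}\right) = \frac{406}{5} \left(- \frac{1}{2106}\right) = - \frac{203}{5265} \approx -0.038557$)
$1 Q - 32352 = 1 \left(- \frac{203}{5265}\right) - 32352 = - \frac{203}{5265} - 32352 = - \frac{170333483}{5265}$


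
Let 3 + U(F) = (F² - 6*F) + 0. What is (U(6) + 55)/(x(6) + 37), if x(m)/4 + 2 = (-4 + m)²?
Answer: 52/45 ≈ 1.1556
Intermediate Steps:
x(m) = -8 + 4*(-4 + m)²
U(F) = -3 + F² - 6*F (U(F) = -3 + ((F² - 6*F) + 0) = -3 + (F² - 6*F) = -3 + F² - 6*F)
(U(6) + 55)/(x(6) + 37) = ((-3 + 6² - 6*6) + 55)/((-8 + 4*(-4 + 6)²) + 37) = ((-3 + 36 - 36) + 55)/((-8 + 4*2²) + 37) = (-3 + 55)/((-8 + 4*4) + 37) = 52/((-8 + 16) + 37) = 52/(8 + 37) = 52/45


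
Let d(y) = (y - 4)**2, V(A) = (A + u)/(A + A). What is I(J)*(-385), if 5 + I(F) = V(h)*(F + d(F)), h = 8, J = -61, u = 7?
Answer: -6004075/4 ≈ -1.5010e+6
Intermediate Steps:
V(A) = (7 + A)/(2*A) (V(A) = (A + 7)/(A + A) = (7 + A)/((2*A)) = (7 + A)*(1/(2*A)) = (7 + A)/(2*A))
d(y) = (-4 + y)**2
I(F) = -5 + 15*F/16 + 15*(-4 + F)**2/16 (I(F) = -5 + ((1/2)*(7 + 8)/8)*(F + (-4 + F)**2) = -5 + ((1/2)*(1/8)*15)*(F + (-4 + F)**2) = -5 + 15*(F + (-4 + F)**2)/16 = -5 + (15*F/16 + 15*(-4 + F)**2/16) = -5 + 15*F/16 + 15*(-4 + F)**2/16)
I(J)*(-385) = (10 - 105/16*(-61) + (15/16)*(-61)**2)*(-385) = (10 + 6405/16 + (15/16)*3721)*(-385) = (10 + 6405/16 + 55815/16)*(-385) = (15595/4)*(-385) = -6004075/4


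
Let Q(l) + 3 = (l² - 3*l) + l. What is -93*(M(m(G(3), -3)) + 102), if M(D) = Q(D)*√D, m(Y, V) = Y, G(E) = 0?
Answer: -9486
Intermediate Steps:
Q(l) = -3 + l² - 2*l (Q(l) = -3 + ((l² - 3*l) + l) = -3 + (l² - 2*l) = -3 + l² - 2*l)
M(D) = √D*(-3 + D² - 2*D) (M(D) = (-3 + D² - 2*D)*√D = √D*(-3 + D² - 2*D))
-93*(M(m(G(3), -3)) + 102) = -93*(√0*(-3 + 0² - 2*0) + 102) = -93*(0*(-3 + 0 + 0) + 102) = -93*(0*(-3) + 102) = -93*(0 + 102) = -93*102 = -9486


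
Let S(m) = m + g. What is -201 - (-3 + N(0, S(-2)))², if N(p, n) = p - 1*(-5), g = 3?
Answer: -205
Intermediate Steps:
S(m) = 3 + m (S(m) = m + 3 = 3 + m)
N(p, n) = 5 + p (N(p, n) = p + 5 = 5 + p)
-201 - (-3 + N(0, S(-2)))² = -201 - (-3 + (5 + 0))² = -201 - (-3 + 5)² = -201 - 1*2² = -201 - 1*4 = -201 - 4 = -205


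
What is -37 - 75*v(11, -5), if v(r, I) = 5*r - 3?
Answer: -3937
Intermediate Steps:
v(r, I) = -3 + 5*r
-37 - 75*v(11, -5) = -37 - 75*(-3 + 5*11) = -37 - 75*(-3 + 55) = -37 - 75*52 = -37 - 3900 = -3937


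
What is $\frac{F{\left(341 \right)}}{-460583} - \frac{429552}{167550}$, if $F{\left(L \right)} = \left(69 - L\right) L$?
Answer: $- \frac{30383958536}{12861780275} \approx -2.3623$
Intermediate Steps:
$F{\left(L \right)} = L \left(69 - L\right)$
$\frac{F{\left(341 \right)}}{-460583} - \frac{429552}{167550} = \frac{341 \left(69 - 341\right)}{-460583} - \frac{429552}{167550} = 341 \left(69 - 341\right) \left(- \frac{1}{460583}\right) - \frac{71592}{27925} = 341 \left(-272\right) \left(- \frac{1}{460583}\right) - \frac{71592}{27925} = \left(-92752\right) \left(- \frac{1}{460583}\right) - \frac{71592}{27925} = \frac{92752}{460583} - \frac{71592}{27925} = - \frac{30383958536}{12861780275}$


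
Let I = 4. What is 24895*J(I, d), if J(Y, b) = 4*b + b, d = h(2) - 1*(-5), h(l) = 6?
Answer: 1369225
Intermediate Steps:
d = 11 (d = 6 - 1*(-5) = 6 + 5 = 11)
J(Y, b) = 5*b
24895*J(I, d) = 24895*(5*11) = 24895*55 = 1369225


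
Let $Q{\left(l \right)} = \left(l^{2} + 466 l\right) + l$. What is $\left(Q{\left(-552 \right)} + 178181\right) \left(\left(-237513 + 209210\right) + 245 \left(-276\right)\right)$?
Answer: $-21592363223$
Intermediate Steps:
$Q{\left(l \right)} = l^{2} + 467 l$
$\left(Q{\left(-552 \right)} + 178181\right) \left(\left(-237513 + 209210\right) + 245 \left(-276\right)\right) = \left(- 552 \left(467 - 552\right) + 178181\right) \left(\left(-237513 + 209210\right) + 245 \left(-276\right)\right) = \left(\left(-552\right) \left(-85\right) + 178181\right) \left(-28303 - 67620\right) = \left(46920 + 178181\right) \left(-95923\right) = 225101 \left(-95923\right) = -21592363223$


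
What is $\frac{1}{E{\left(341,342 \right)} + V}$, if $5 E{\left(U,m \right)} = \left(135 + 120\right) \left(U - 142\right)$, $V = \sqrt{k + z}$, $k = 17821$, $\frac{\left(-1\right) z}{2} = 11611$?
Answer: $\frac{10149}{103007602} - \frac{i \sqrt{5401}}{103007602} \approx 9.8527 \cdot 10^{-5} - 7.1346 \cdot 10^{-7} i$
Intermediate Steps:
$z = -23222$ ($z = \left(-2\right) 11611 = -23222$)
$V = i \sqrt{5401}$ ($V = \sqrt{17821 - 23222} = \sqrt{-5401} = i \sqrt{5401} \approx 73.491 i$)
$E{\left(U,m \right)} = -7242 + 51 U$ ($E{\left(U,m \right)} = \frac{\left(135 + 120\right) \left(U - 142\right)}{5} = \frac{255 \left(-142 + U\right)}{5} = \frac{-36210 + 255 U}{5} = -7242 + 51 U$)
$\frac{1}{E{\left(341,342 \right)} + V} = \frac{1}{\left(-7242 + 51 \cdot 341\right) + i \sqrt{5401}} = \frac{1}{\left(-7242 + 17391\right) + i \sqrt{5401}} = \frac{1}{10149 + i \sqrt{5401}}$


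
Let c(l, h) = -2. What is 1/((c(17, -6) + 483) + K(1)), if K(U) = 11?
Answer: 1/492 ≈ 0.0020325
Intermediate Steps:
1/((c(17, -6) + 483) + K(1)) = 1/((-2 + 483) + 11) = 1/(481 + 11) = 1/492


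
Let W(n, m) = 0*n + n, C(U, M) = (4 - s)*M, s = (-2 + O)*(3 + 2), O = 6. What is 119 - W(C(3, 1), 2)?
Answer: 135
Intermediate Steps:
s = 20 (s = (-2 + 6)*(3 + 2) = 4*5 = 20)
C(U, M) = -16*M (C(U, M) = (4 - 1*20)*M = (4 - 20)*M = -16*M)
W(n, m) = n (W(n, m) = 0 + n = n)
119 - W(C(3, 1), 2) = 119 - (-16) = 119 - 1*(-16) = 119 + 16 = 135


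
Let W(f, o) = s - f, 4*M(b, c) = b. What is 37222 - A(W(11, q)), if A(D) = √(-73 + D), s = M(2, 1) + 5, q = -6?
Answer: 37222 - I*√314/2 ≈ 37222.0 - 8.86*I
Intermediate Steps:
M(b, c) = b/4
s = 11/2 (s = (¼)*2 + 5 = ½ + 5 = 11/2 ≈ 5.5000)
W(f, o) = 11/2 - f
37222 - A(W(11, q)) = 37222 - √(-73 + (11/2 - 1*11)) = 37222 - √(-73 + (11/2 - 11)) = 37222 - √(-73 - 11/2) = 37222 - √(-157/2) = 37222 - I*√314/2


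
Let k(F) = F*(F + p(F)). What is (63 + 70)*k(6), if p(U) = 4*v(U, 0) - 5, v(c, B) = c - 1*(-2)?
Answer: 26334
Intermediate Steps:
v(c, B) = 2 + c (v(c, B) = c + 2 = 2 + c)
p(U) = 3 + 4*U (p(U) = 4*(2 + U) - 5 = (8 + 4*U) - 5 = 3 + 4*U)
k(F) = F*(3 + 5*F) (k(F) = F*(F + (3 + 4*F)) = F*(3 + 5*F))
(63 + 70)*k(6) = (63 + 70)*(6*(3 + 5*6)) = 133*(6*(3 + 30)) = 133*(6*33) = 133*198 = 26334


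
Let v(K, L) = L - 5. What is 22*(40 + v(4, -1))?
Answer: 748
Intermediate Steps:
v(K, L) = -5 + L
22*(40 + v(4, -1)) = 22*(40 + (-5 - 1)) = 22*(40 - 6) = 22*34 = 748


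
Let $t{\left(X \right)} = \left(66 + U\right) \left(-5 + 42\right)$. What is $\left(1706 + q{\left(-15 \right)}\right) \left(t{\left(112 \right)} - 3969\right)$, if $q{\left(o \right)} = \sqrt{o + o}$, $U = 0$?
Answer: $-2605062 - 1527 i \sqrt{30} \approx -2.6051 \cdot 10^{6} - 8363.7 i$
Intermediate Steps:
$q{\left(o \right)} = \sqrt{2} \sqrt{o}$ ($q{\left(o \right)} = \sqrt{2 o} = \sqrt{2} \sqrt{o}$)
$t{\left(X \right)} = 2442$ ($t{\left(X \right)} = \left(66 + 0\right) \left(-5 + 42\right) = 66 \cdot 37 = 2442$)
$\left(1706 + q{\left(-15 \right)}\right) \left(t{\left(112 \right)} - 3969\right) = \left(1706 + \sqrt{2} \sqrt{-15}\right) \left(2442 - 3969\right) = \left(1706 + \sqrt{2} i \sqrt{15}\right) \left(-1527\right) = \left(1706 + i \sqrt{30}\right) \left(-1527\right) = -2605062 - 1527 i \sqrt{30}$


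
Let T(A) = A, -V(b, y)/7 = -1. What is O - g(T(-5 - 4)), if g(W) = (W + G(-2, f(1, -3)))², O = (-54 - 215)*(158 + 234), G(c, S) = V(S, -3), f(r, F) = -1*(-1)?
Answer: -105452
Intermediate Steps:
V(b, y) = 7 (V(b, y) = -7*(-1) = 7)
f(r, F) = 1
G(c, S) = 7
O = -105448 (O = -269*392 = -105448)
g(W) = (7 + W)² (g(W) = (W + 7)² = (7 + W)²)
O - g(T(-5 - 4)) = -105448 - (7 + (-5 - 4))² = -105448 - (7 - 9)² = -105448 - 1*(-2)² = -105448 - 1*4 = -105448 - 4 = -105452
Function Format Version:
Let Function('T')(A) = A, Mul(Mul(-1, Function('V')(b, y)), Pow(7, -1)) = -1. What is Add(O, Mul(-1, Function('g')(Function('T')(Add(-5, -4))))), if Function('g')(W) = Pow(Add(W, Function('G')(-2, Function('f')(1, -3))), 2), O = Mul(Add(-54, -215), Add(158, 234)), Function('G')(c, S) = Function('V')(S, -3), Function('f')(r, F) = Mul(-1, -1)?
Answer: -105452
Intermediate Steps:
Function('V')(b, y) = 7 (Function('V')(b, y) = Mul(-7, -1) = 7)
Function('f')(r, F) = 1
Function('G')(c, S) = 7
O = -105448 (O = Mul(-269, 392) = -105448)
Function('g')(W) = Pow(Add(7, W), 2) (Function('g')(W) = Pow(Add(W, 7), 2) = Pow(Add(7, W), 2))
Add(O, Mul(-1, Function('g')(Function('T')(Add(-5, -4))))) = Add(-105448, Mul(-1, Pow(Add(7, Add(-5, -4)), 2))) = Add(-105448, Mul(-1, Pow(Add(7, -9), 2))) = Add(-105448, Mul(-1, Pow(-2, 2))) = Add(-105448, Mul(-1, 4)) = Add(-105448, -4) = -105452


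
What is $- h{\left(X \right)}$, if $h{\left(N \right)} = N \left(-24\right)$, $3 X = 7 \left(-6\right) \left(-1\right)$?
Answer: $336$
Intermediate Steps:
$X = 14$ ($X = \frac{7 \left(-6\right) \left(-1\right)}{3} = \frac{\left(-42\right) \left(-1\right)}{3} = \frac{1}{3} \cdot 42 = 14$)
$h{\left(N \right)} = - 24 N$
$- h{\left(X \right)} = - \left(-24\right) 14 = \left(-1\right) \left(-336\right) = 336$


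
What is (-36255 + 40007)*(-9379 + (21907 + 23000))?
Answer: 133301056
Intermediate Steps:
(-36255 + 40007)*(-9379 + (21907 + 23000)) = 3752*(-9379 + 44907) = 3752*35528 = 133301056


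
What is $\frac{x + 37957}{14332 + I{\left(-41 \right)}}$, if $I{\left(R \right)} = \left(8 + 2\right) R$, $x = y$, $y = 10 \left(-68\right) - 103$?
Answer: $\frac{18587}{6961} \approx 2.6702$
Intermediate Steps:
$y = -783$ ($y = -680 - 103 = -783$)
$x = -783$
$I{\left(R \right)} = 10 R$
$\frac{x + 37957}{14332 + I{\left(-41 \right)}} = \frac{-783 + 37957}{14332 + 10 \left(-41\right)} = \frac{37174}{14332 - 410} = \frac{37174}{13922} = 37174 \cdot \frac{1}{13922} = \frac{18587}{6961}$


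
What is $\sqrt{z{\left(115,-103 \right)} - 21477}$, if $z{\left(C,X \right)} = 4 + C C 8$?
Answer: $\sqrt{84327} \approx 290.39$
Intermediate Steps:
$z{\left(C,X \right)} = 4 + 8 C^{2}$ ($z{\left(C,X \right)} = 4 + C^{2} \cdot 8 = 4 + 8 C^{2}$)
$\sqrt{z{\left(115,-103 \right)} - 21477} = \sqrt{\left(4 + 8 \cdot 115^{2}\right) - 21477} = \sqrt{\left(4 + 8 \cdot 13225\right) - 21477} = \sqrt{\left(4 + 105800\right) - 21477} = \sqrt{105804 - 21477} = \sqrt{84327}$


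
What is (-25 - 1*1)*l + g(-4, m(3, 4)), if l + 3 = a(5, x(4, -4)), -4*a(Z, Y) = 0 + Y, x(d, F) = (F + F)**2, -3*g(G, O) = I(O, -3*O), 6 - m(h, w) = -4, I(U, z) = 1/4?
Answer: 5927/12 ≈ 493.92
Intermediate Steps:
I(U, z) = 1/4
m(h, w) = 10 (m(h, w) = 6 - 1*(-4) = 6 + 4 = 10)
g(G, O) = -1/12 (g(G, O) = -1/3*1/4 = -1/12)
x(d, F) = 4*F**2 (x(d, F) = (2*F)**2 = 4*F**2)
a(Z, Y) = -Y/4 (a(Z, Y) = -(0 + Y)/4 = -Y/4)
l = -19 (l = -3 - (-4)**2 = -3 - 16 = -19)
(-25 - 1*1)*l + g(-4, m(3, 4)) = (-25 - 1*1)*(-19) - 1/12 = (-25 - 1)*(-19) - 1/12 = -26*(-19) - 1/12 = 494 - 1/12 = 5927/12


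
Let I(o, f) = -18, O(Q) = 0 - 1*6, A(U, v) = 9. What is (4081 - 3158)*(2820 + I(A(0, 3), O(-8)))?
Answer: 2586246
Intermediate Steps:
O(Q) = -6 (O(Q) = 0 - 6 = -6)
(4081 - 3158)*(2820 + I(A(0, 3), O(-8))) = (4081 - 3158)*(2820 - 18) = 923*2802 = 2586246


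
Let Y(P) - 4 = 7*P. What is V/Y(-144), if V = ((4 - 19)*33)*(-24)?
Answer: -2970/251 ≈ -11.833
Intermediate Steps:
V = 11880 (V = -15*33*(-24) = -495*(-24) = 11880)
Y(P) = 4 + 7*P
V/Y(-144) = 11880/(4 + 7*(-144)) = 11880/(4 - 1008) = 11880/(-1004) = 11880*(-1/1004) = -2970/251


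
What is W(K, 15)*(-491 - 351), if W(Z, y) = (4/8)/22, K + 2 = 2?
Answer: -421/22 ≈ -19.136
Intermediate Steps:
K = 0 (K = -2 + 2 = 0)
W(Z, y) = 1/44 (W(Z, y) = (4*(⅛))*(1/22) = (½)*(1/22) = 1/44)
W(K, 15)*(-491 - 351) = (-491 - 351)/44 = (1/44)*(-842) = -421/22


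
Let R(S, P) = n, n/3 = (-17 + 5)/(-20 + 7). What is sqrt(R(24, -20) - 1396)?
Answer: 8*I*sqrt(3679)/13 ≈ 37.326*I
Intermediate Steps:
n = 36/13 (n = 3*((-17 + 5)/(-20 + 7)) = 3*(-12/(-13)) = 3*(-12*(-1/13)) = 3*(12/13) = 36/13 ≈ 2.7692)
R(S, P) = 36/13
sqrt(R(24, -20) - 1396) = sqrt(36/13 - 1396) = sqrt(-18112/13) = 8*I*sqrt(3679)/13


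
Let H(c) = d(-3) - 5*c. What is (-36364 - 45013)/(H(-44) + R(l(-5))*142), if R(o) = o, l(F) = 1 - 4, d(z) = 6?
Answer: 81377/200 ≈ 406.88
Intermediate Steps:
l(F) = -3
H(c) = 6 - 5*c
(-36364 - 45013)/(H(-44) + R(l(-5))*142) = (-36364 - 45013)/((6 - 5*(-44)) - 3*142) = -81377/((6 + 220) - 426) = -81377/(226 - 426) = -81377/(-200) = -81377*(-1/200) = 81377/200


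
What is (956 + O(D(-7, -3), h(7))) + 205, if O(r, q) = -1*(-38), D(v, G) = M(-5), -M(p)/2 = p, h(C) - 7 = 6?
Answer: 1199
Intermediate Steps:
h(C) = 13 (h(C) = 7 + 6 = 13)
M(p) = -2*p
D(v, G) = 10 (D(v, G) = -2*(-5) = 10)
O(r, q) = 38
(956 + O(D(-7, -3), h(7))) + 205 = (956 + 38) + 205 = 994 + 205 = 1199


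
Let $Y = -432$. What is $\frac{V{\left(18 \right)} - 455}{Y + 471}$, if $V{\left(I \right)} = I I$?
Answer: $- \frac{131}{39} \approx -3.359$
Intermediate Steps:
$V{\left(I \right)} = I^{2}$
$\frac{V{\left(18 \right)} - 455}{Y + 471} = \frac{18^{2} - 455}{-432 + 471} = \frac{324 - 455}{39} = \left(-131\right) \frac{1}{39} = - \frac{131}{39}$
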